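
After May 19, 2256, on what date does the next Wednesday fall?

May 19, 2256 is a Monday.
From Monday to the next Wednesday is 2 days.
May 19, 2256 + 2 = May 21, 2256.

May 21, 2256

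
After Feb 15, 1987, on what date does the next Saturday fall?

February 21, 1987

Feb 15, 1987 is a Sunday.
From Sunday to the next Saturday is 6 days.
Feb 15, 1987 + 6 = Feb 21, 1987.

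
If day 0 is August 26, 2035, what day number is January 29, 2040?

Aug 26, 2035 → Aug 26, 2036: 366 days (Feb 29, 2036 is in that span).
Aug 26, 2036 → Aug 26, 2037: 365 days.
Aug 26, 2037 → Aug 26, 2038: 365 days.
Aug 26, 2038 → Aug 26, 2039: 365 days.
Aug 26, 2039 → Sep 26, 2039: 31 days (August has 31).
Sep 26, 2039 → Oct 26, 2039: 30 days (September has 30).
Oct 26, 2039 → Nov 26, 2039: 31 days (October has 31).
Nov 26, 2039 → Dec 26, 2039: 30 days (November has 30).
Dec 26, 2039 → Jan 26, 2040: 31 days (December has 31).
Jan 26, 2040 → Jan 29, 2040: 3 days.
Total: 1617 days.

1617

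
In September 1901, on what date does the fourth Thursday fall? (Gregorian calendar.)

September 1, 1901 is a Sunday.
The first Thursday is therefore September 5 (4 days later).
The fourth Thursday is 5 + 3×7 = September 26.

September 26, 1901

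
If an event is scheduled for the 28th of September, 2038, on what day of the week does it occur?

Tuesday

Doomsday rule: the anchor day for the 2000s is Tuesday. For year 38: 38÷12 = 3 r 2, and 2÷4 = 0, so 3+2+0 = 5.
Tuesday + 5 ≡ Sunday — that's 2038's doomsday.
In September the doomsday date is Sep 5.
Sep 28 is 23 days after Sep 5; 23 mod 7 = 2, so Sunday + 2 = Tuesday.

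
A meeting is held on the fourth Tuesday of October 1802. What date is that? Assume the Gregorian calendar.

October 26, 1802

October 1, 1802 is a Friday.
The first Tuesday is therefore October 5 (4 days later).
The fourth Tuesday is 5 + 3×7 = October 26.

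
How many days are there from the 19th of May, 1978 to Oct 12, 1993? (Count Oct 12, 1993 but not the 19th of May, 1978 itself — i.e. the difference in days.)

5625

May 19, 1978 → May 19, 1979: 365 days.
May 19, 1979 → May 19, 1980: 366 days (Feb 29, 1980 is in that span).
May 19, 1980 → May 19, 1981: 365 days.
May 19, 1981 → May 19, 1982: 365 days.
May 19, 1982 → May 19, 1983: 365 days.
May 19, 1983 → May 19, 1984: 366 days (Feb 29, 1984 is in that span).
May 19, 1984 → May 19, 1985: 365 days.
May 19, 1985 → May 19, 1986: 365 days.
May 19, 1986 → May 19, 1987: 365 days.
May 19, 1987 → May 19, 1988: 366 days (Feb 29, 1988 is in that span).
May 19, 1988 → May 19, 1989: 365 days.
May 19, 1989 → May 19, 1990: 365 days.
May 19, 1990 → May 19, 1991: 365 days.
May 19, 1991 → May 19, 1992: 366 days (Feb 29, 1992 is in that span).
May 19, 1992 → May 19, 1993: 365 days.
May 19, 1993 → Jun 19, 1993: 31 days (May has 31).
Jun 19, 1993 → Jul 19, 1993: 30 days (June has 30).
Jul 19, 1993 → Aug 19, 1993: 31 days (July has 31).
Aug 19, 1993 → Sep 19, 1993: 31 days (August has 31).
Sep 19, 1993 → Oct 12, 1993: 23 days.
Total: 5625 days.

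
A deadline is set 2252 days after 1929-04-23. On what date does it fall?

+365 (one year) → Apr 23, 1930 (1887 left).
+365 (one year) → Apr 23, 1931 (1522 left).
+366 (one year; includes Feb 29, 1932) → Apr 23, 1932 (1156 left).
+365 (one year) → Apr 23, 1933 (791 left).
+365 (one year) → Apr 23, 1934 (426 left).
+365 (one year) → Apr 23, 1935 (61 left).
Apr has 30 days: +8 → May 1, 1935 (53 left).
May has 31 days: +31 → Jun 1, 1935 (22 left).
+22 → Jun 23, 1935.

June 23, 1935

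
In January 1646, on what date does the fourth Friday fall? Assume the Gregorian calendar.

January 1, 1646 is a Monday.
The first Friday is therefore January 5 (4 days later).
The fourth Friday is 5 + 3×7 = January 26.

January 26, 1646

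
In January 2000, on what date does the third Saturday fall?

January 1, 2000 is a Saturday.
The first Saturday is therefore January 1 (same day).
The third Saturday is 1 + 2×7 = January 15.

January 15, 2000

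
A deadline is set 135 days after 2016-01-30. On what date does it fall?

Jan has 31 days: +2 → Feb 1, 2016 (133 left).
Feb has 29 days: +29 → Mar 1, 2016 (104 left).
Mar has 31 days: +31 → Apr 1, 2016 (73 left).
Apr has 30 days: +30 → May 1, 2016 (43 left).
May has 31 days: +31 → Jun 1, 2016 (12 left).
+12 → Jun 13, 2016.

June 13, 2016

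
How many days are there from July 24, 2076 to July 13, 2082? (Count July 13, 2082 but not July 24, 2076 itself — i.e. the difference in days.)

2180

Jul 24, 2076 → Jul 24, 2077: 365 days.
Jul 24, 2077 → Jul 24, 2078: 365 days.
Jul 24, 2078 → Jul 24, 2079: 365 days.
Jul 24, 2079 → Jul 24, 2080: 366 days (Feb 29, 2080 is in that span).
Jul 24, 2080 → Jul 24, 2081: 365 days.
Jul 24, 2081 → Aug 24, 2081: 31 days (July has 31).
Aug 24, 2081 → Sep 24, 2081: 31 days (August has 31).
Sep 24, 2081 → Oct 24, 2081: 30 days (September has 30).
Oct 24, 2081 → Nov 24, 2081: 31 days (October has 31).
Nov 24, 2081 → Dec 24, 2081: 30 days (November has 30).
Dec 24, 2081 → Jan 24, 2082: 31 days (December has 31).
Jan 24, 2082 → Feb 24, 2082: 31 days (January has 31).
Feb 24, 2082 → Mar 24, 2082: 28 days (February has 28).
Mar 24, 2082 → Apr 24, 2082: 31 days (March has 31).
Apr 24, 2082 → May 24, 2082: 30 days (April has 30).
May 24, 2082 → Jun 24, 2082: 31 days (May has 31).
Jun 24, 2082 → Jul 13, 2082: 19 days.
Total: 2180 days.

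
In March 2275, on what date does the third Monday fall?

March 1, 2275 is a Monday.
The first Monday is therefore March 1 (same day).
The third Monday is 1 + 2×7 = March 15.

March 15, 2275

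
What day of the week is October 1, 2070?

Doomsday rule: the anchor day for the 2000s is Tuesday. For year 70: 70÷12 = 5 r 10, and 10÷4 = 2, so 5+10+2 = 17.
Tuesday + 17 ≡ Friday — that's 2070's doomsday.
In October the doomsday date is Oct 10.
Oct 1 is 9 days before Oct 10; 9 mod 7 = 2, so Friday − 2 = Wednesday.

Wednesday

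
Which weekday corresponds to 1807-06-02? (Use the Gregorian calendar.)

Doomsday rule: the anchor day for the 1800s is Friday. For year 07: 7÷12 = 0 r 7, and 7÷4 = 1, so 0+7+1 = 8.
Friday + 8 ≡ Saturday — that's 1807's doomsday.
In June the doomsday date is Jun 6.
Jun 2 is 4 days before Jun 6; 4 mod 7 = 4, so Saturday − 4 = Tuesday.

Tuesday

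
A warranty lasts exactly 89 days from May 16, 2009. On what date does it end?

August 13, 2009

May has 31 days: +16 → Jun 1, 2009 (73 left).
Jun has 30 days: +30 → Jul 1, 2009 (43 left).
Jul has 31 days: +31 → Aug 1, 2009 (12 left).
+12 → Aug 13, 2009.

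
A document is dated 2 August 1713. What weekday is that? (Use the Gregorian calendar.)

Wednesday

Doomsday rule: the anchor day for the 1700s is Sunday. For year 13: 13÷12 = 1 r 1, and 1÷4 = 0, so 1+1+0 = 2.
Sunday + 2 ≡ Tuesday — that's 1713's doomsday.
In August the doomsday date is Aug 8.
Aug 2 is 6 days before Aug 8; 6 mod 7 = 6, so Tuesday − 6 = Wednesday.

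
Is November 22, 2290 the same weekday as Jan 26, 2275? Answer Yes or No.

No

From Jan 26, 2275 to Nov 22, 2290 is 5779 days.
5779 mod 7 = 4, so they are different weekdays.
(Jan 26, 2275 is a Tuesday; Nov 22, 2290 is a Saturday.)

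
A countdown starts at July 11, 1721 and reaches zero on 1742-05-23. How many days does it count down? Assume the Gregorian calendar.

7621

Jul 11, 1721 → Jul 11, 1722: 365 days.
Jul 11, 1722 → Jul 11, 1723: 365 days.
Jul 11, 1723 → Jul 11, 1724: 366 days (Feb 29, 1724 is in that span).
Jul 11, 1724 → Jul 11, 1725: 365 days.
Jul 11, 1725 → Jul 11, 1726: 365 days.
Jul 11, 1726 → Jul 11, 1727: 365 days.
Jul 11, 1727 → Jul 11, 1728: 366 days (Feb 29, 1728 is in that span).
Jul 11, 1728 → Jul 11, 1729: 365 days.
Jul 11, 1729 → Jul 11, 1730: 365 days.
Jul 11, 1730 → Jul 11, 1731: 365 days.
Jul 11, 1731 → Jul 11, 1732: 366 days (Feb 29, 1732 is in that span).
Jul 11, 1732 → Jul 11, 1733: 365 days.
Jul 11, 1733 → Jul 11, 1734: 365 days.
Jul 11, 1734 → Jul 11, 1735: 365 days.
Jul 11, 1735 → Jul 11, 1736: 366 days (Feb 29, 1736 is in that span).
Jul 11, 1736 → Jul 11, 1737: 365 days.
Jul 11, 1737 → Jul 11, 1738: 365 days.
Jul 11, 1738 → Jul 11, 1739: 365 days.
Jul 11, 1739 → Jul 11, 1740: 366 days (Feb 29, 1740 is in that span).
Jul 11, 1740 → Jul 11, 1741: 365 days.
Jul 11, 1741 → Aug 11, 1741: 31 days (July has 31).
Aug 11, 1741 → Sep 11, 1741: 31 days (August has 31).
Sep 11, 1741 → Oct 11, 1741: 30 days (September has 30).
Oct 11, 1741 → Nov 11, 1741: 31 days (October has 31).
Nov 11, 1741 → Dec 11, 1741: 30 days (November has 30).
Dec 11, 1741 → Jan 11, 1742: 31 days (December has 31).
Jan 11, 1742 → Feb 11, 1742: 31 days (January has 31).
Feb 11, 1742 → Mar 11, 1742: 28 days (February has 28).
Mar 11, 1742 → Apr 11, 1742: 31 days (March has 31).
Apr 11, 1742 → May 11, 1742: 30 days (April has 30).
May 11, 1742 → May 23, 1742: 12 days.
Total: 7621 days.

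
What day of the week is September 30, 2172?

Wednesday

Doomsday rule: the anchor day for the 2100s is Sunday. For year 72: 72÷12 = 6 r 0, and 0÷4 = 0, so 6+0+0 = 6.
Sunday + 6 ≡ Saturday — that's 2172's doomsday.
In September the doomsday date is Sep 5.
Sep 30 is 25 days after Sep 5; 25 mod 7 = 4, so Saturday + 4 = Wednesday.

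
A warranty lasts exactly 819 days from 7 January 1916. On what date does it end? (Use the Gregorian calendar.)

April 5, 1918

+366 (one year; includes Feb 29, 1916) → Jan 7, 1917 (453 left).
+365 (one year) → Jan 7, 1918 (88 left).
Jan has 31 days: +25 → Feb 1, 1918 (63 left).
Feb has 28 days: +28 → Mar 1, 1918 (35 left).
Mar has 31 days: +31 → Apr 1, 1918 (4 left).
+4 → Apr 5, 1918.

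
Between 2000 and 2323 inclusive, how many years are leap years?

78

Multiples of 4 in [2000,2323]: 81.
Of those, multiples of 100: 4 (not leap unless ÷400).
Multiples of 400: 1.
Leap years = 81 − 4 + 1 = 78.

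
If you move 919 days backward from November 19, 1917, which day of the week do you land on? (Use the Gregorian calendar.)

Saturday

Nov 19, 1917 is a Monday.
919 mod 7 = 2, so 919 days before a Monday is Monday − 2 = Saturday.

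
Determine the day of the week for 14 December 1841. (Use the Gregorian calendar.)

Doomsday rule: the anchor day for the 1800s is Friday. For year 41: 41÷12 = 3 r 5, and 5÷4 = 1, so 3+5+1 = 9.
Friday + 9 ≡ Sunday — that's 1841's doomsday.
In December the doomsday date is Dec 12.
Dec 14 is 2 days after Dec 12; 2 mod 7 = 2, so Sunday + 2 = Tuesday.

Tuesday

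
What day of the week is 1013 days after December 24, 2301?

First find the weekday of Dec 24, 2301. Doomsday rule: the anchor day for the 2300s is Wednesday. For year 01: 1÷12 = 0 r 1, and 1÷4 = 0, so 0+1+0 = 1.
Wednesday + 1 ≡ Thursday — that's 2301's doomsday.
In December the doomsday date is Dec 12.
Dec 24 is 12 days after Dec 12; 12 mod 7 = 5, so Thursday + 5 = Tuesday.
1013 mod 7 = 5, so 1013 days after a Tuesday is Tuesday + 5 = Sunday.

Sunday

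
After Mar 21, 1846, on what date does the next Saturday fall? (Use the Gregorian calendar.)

Mar 21, 1846 is a Saturday.
From Saturday to the next Saturday is 7 days.
Mar 21, 1846 + 7 = Mar 28, 1846.

March 28, 1846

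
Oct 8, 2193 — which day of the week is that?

Doomsday rule: the anchor day for the 2100s is Sunday. For year 93: 93÷12 = 7 r 9, and 9÷4 = 2, so 7+9+2 = 18.
Sunday + 18 ≡ Thursday — that's 2193's doomsday.
In October the doomsday date is Oct 10.
Oct 8 is 2 days before Oct 10; 2 mod 7 = 2, so Thursday − 2 = Tuesday.

Tuesday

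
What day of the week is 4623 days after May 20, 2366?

Monday

May 20, 2366 is a Friday.
4623 mod 7 = 3, so 4623 days after a Friday is Friday + 3 = Monday.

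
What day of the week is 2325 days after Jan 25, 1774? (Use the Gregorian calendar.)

Wednesday

First find the weekday of Jan 25, 1774. Doomsday rule: the anchor day for the 1700s is Sunday. For year 74: 74÷12 = 6 r 2, and 2÷4 = 0, so 6+2+0 = 8.
Sunday + 8 ≡ Monday — that's 1774's doomsday.
In January the doomsday date is Jan 3 (1774 is not a leap year).
Jan 25 is 22 days after Jan 3; 22 mod 7 = 1, so Monday + 1 = Tuesday.
2325 mod 7 = 1, so 2325 days after a Tuesday is Tuesday + 1 = Wednesday.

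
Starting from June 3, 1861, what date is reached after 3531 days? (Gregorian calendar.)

February 2, 1871

+365 (one year) → Jun 3, 1862 (3166 left).
+365 (one year) → Jun 3, 1863 (2801 left).
+366 (one year; includes Feb 29, 1864) → Jun 3, 1864 (2435 left).
+365 (one year) → Jun 3, 1865 (2070 left).
+365 (one year) → Jun 3, 1866 (1705 left).
+365 (one year) → Jun 3, 1867 (1340 left).
+366 (one year; includes Feb 29, 1868) → Jun 3, 1868 (974 left).
+365 (one year) → Jun 3, 1869 (609 left).
+365 (one year) → Jun 3, 1870 (244 left).
Jun has 30 days: +28 → Jul 1, 1870 (216 left).
Jul has 31 days: +31 → Aug 1, 1870 (185 left).
Aug has 31 days: +31 → Sep 1, 1870 (154 left).
Sep has 30 days: +30 → Oct 1, 1870 (124 left).
Oct has 31 days: +31 → Nov 1, 1870 (93 left).
Nov has 30 days: +30 → Dec 1, 1870 (63 left).
Dec has 31 days: +31 → Jan 1, 1871 (32 left).
Jan has 31 days: +31 → Feb 1, 1871 (1 left).
+1 → Feb 2, 1871.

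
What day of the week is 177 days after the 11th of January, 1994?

Thursday

Jan 11, 1994 is a Tuesday.
177 mod 7 = 2, so 177 days after a Tuesday is Tuesday + 2 = Thursday.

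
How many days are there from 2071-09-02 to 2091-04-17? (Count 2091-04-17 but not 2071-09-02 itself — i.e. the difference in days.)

7167

Sep 2, 2071 → Sep 2, 2072: 366 days (Feb 29, 2072 is in that span).
Sep 2, 2072 → Sep 2, 2073: 365 days.
Sep 2, 2073 → Sep 2, 2074: 365 days.
Sep 2, 2074 → Sep 2, 2075: 365 days.
Sep 2, 2075 → Sep 2, 2076: 366 days (Feb 29, 2076 is in that span).
Sep 2, 2076 → Sep 2, 2077: 365 days.
Sep 2, 2077 → Sep 2, 2078: 365 days.
Sep 2, 2078 → Sep 2, 2079: 365 days.
Sep 2, 2079 → Sep 2, 2080: 366 days (Feb 29, 2080 is in that span).
Sep 2, 2080 → Sep 2, 2081: 365 days.
Sep 2, 2081 → Sep 2, 2082: 365 days.
Sep 2, 2082 → Sep 2, 2083: 365 days.
Sep 2, 2083 → Sep 2, 2084: 366 days (Feb 29, 2084 is in that span).
Sep 2, 2084 → Sep 2, 2085: 365 days.
Sep 2, 2085 → Sep 2, 2086: 365 days.
Sep 2, 2086 → Sep 2, 2087: 365 days.
Sep 2, 2087 → Sep 2, 2088: 366 days (Feb 29, 2088 is in that span).
Sep 2, 2088 → Sep 2, 2089: 365 days.
Sep 2, 2089 → Sep 2, 2090: 365 days.
Sep 2, 2090 → Oct 2, 2090: 30 days (September has 30).
Oct 2, 2090 → Nov 2, 2090: 31 days (October has 31).
Nov 2, 2090 → Dec 2, 2090: 30 days (November has 30).
Dec 2, 2090 → Jan 2, 2091: 31 days (December has 31).
Jan 2, 2091 → Feb 2, 2091: 31 days (January has 31).
Feb 2, 2091 → Mar 2, 2091: 28 days (February has 28).
Mar 2, 2091 → Apr 2, 2091: 31 days (March has 31).
Apr 2, 2091 → Apr 17, 2091: 15 days.
Total: 7167 days.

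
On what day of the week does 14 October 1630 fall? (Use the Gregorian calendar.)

Doomsday rule: the anchor day for the 1600s is Tuesday. For year 30: 30÷12 = 2 r 6, and 6÷4 = 1, so 2+6+1 = 9.
Tuesday + 9 ≡ Thursday — that's 1630's doomsday.
In October the doomsday date is Oct 10.
Oct 14 is 4 days after Oct 10; 4 mod 7 = 4, so Thursday + 4 = Monday.

Monday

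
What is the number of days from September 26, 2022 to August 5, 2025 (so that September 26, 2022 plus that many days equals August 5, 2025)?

1044

Sep 26, 2022 → Sep 26, 2023: 365 days.
Sep 26, 2023 → Sep 26, 2024: 366 days (Feb 29, 2024 is in that span).
Sep 26, 2024 → Oct 26, 2024: 30 days (September has 30).
Oct 26, 2024 → Nov 26, 2024: 31 days (October has 31).
Nov 26, 2024 → Dec 26, 2024: 30 days (November has 30).
Dec 26, 2024 → Jan 26, 2025: 31 days (December has 31).
Jan 26, 2025 → Feb 26, 2025: 31 days (January has 31).
Feb 26, 2025 → Mar 26, 2025: 28 days (February has 28).
Mar 26, 2025 → Apr 26, 2025: 31 days (March has 31).
Apr 26, 2025 → May 26, 2025: 30 days (April has 30).
May 26, 2025 → Jun 26, 2025: 31 days (May has 31).
Jun 26, 2025 → Jul 26, 2025: 30 days (June has 30).
Jul 26, 2025 → Aug 5, 2025: 10 days.
Total: 1044 days.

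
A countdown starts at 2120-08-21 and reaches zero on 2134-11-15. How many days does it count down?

Aug 21, 2120 → Aug 21, 2121: 365 days.
Aug 21, 2121 → Aug 21, 2122: 365 days.
Aug 21, 2122 → Aug 21, 2123: 365 days.
Aug 21, 2123 → Aug 21, 2124: 366 days (Feb 29, 2124 is in that span).
Aug 21, 2124 → Aug 21, 2125: 365 days.
Aug 21, 2125 → Aug 21, 2126: 365 days.
Aug 21, 2126 → Aug 21, 2127: 365 days.
Aug 21, 2127 → Aug 21, 2128: 366 days (Feb 29, 2128 is in that span).
Aug 21, 2128 → Aug 21, 2129: 365 days.
Aug 21, 2129 → Aug 21, 2130: 365 days.
Aug 21, 2130 → Aug 21, 2131: 365 days.
Aug 21, 2131 → Aug 21, 2132: 366 days (Feb 29, 2132 is in that span).
Aug 21, 2132 → Aug 21, 2133: 365 days.
Aug 21, 2133 → Aug 21, 2134: 365 days.
Aug 21, 2134 → Sep 21, 2134: 31 days (August has 31).
Sep 21, 2134 → Oct 21, 2134: 30 days (September has 30).
Oct 21, 2134 → Nov 15, 2134: 25 days.
Total: 5199 days.

5199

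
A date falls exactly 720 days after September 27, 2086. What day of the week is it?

Thursday

First find the weekday of Sep 27, 2086. Doomsday rule: the anchor day for the 2000s is Tuesday. For year 86: 86÷12 = 7 r 2, and 2÷4 = 0, so 7+2+0 = 9.
Tuesday + 9 ≡ Thursday — that's 2086's doomsday.
In September the doomsday date is Sep 5.
Sep 27 is 22 days after Sep 5; 22 mod 7 = 1, so Thursday + 1 = Friday.
720 mod 7 = 6, so 720 days after a Friday is Friday + 6 = Thursday.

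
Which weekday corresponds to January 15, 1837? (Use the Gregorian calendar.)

Doomsday rule: the anchor day for the 1800s is Friday. For year 37: 37÷12 = 3 r 1, and 1÷4 = 0, so 3+1+0 = 4.
Friday + 4 ≡ Tuesday — that's 1837's doomsday.
In January the doomsday date is Jan 3 (1837 is not a leap year).
Jan 15 is 12 days after Jan 3; 12 mod 7 = 5, so Tuesday + 5 = Sunday.

Sunday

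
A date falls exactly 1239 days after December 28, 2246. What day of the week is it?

Monday

Dec 28, 2246 is a Monday.
1239 mod 7 = 0, so 1239 days after a Monday is Monday + 0 = Monday.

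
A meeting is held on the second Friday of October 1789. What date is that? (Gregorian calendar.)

October 1, 1789 is a Thursday.
The first Friday is therefore October 2 (1 days later).
The second Friday is 2 + 1×7 = October 9.

October 9, 1789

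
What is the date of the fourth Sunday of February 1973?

February 25, 1973

February 1, 1973 is a Thursday.
The first Sunday is therefore February 4 (3 days later).
The fourth Sunday is 4 + 3×7 = February 25.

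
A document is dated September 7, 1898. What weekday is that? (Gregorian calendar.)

Wednesday

Doomsday rule: the anchor day for the 1800s is Friday. For year 98: 98÷12 = 8 r 2, and 2÷4 = 0, so 8+2+0 = 10.
Friday + 10 ≡ Monday — that's 1898's doomsday.
In September the doomsday date is Sep 5.
Sep 7 is 2 days after Sep 5; 2 mod 7 = 2, so Monday + 2 = Wednesday.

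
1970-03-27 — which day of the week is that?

Doomsday rule: the anchor day for the 1900s is Wednesday. For year 70: 70÷12 = 5 r 10, and 10÷4 = 2, so 5+10+2 = 17.
Wednesday + 17 ≡ Saturday — that's 1970's doomsday.
In March the doomsday date is Mar 14.
Mar 27 is 13 days after Mar 14; 13 mod 7 = 6, so Saturday + 6 = Friday.

Friday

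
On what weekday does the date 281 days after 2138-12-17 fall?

Dec 17, 2138 is a Wednesday.
281 mod 7 = 1, so 281 days after a Wednesday is Wednesday + 1 = Thursday.

Thursday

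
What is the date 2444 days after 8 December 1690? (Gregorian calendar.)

August 17, 1697

+365 (one year) → Dec 8, 1691 (2079 left).
+366 (one year; includes Feb 29, 1692) → Dec 8, 1692 (1713 left).
+365 (one year) → Dec 8, 1693 (1348 left).
+365 (one year) → Dec 8, 1694 (983 left).
+365 (one year) → Dec 8, 1695 (618 left).
+366 (one year; includes Feb 29, 1696) → Dec 8, 1696 (252 left).
Dec has 31 days: +24 → Jan 1, 1697 (228 left).
Jan has 31 days: +31 → Feb 1, 1697 (197 left).
Feb has 28 days: +28 → Mar 1, 1697 (169 left).
Mar has 31 days: +31 → Apr 1, 1697 (138 left).
Apr has 30 days: +30 → May 1, 1697 (108 left).
May has 31 days: +31 → Jun 1, 1697 (77 left).
Jun has 30 days: +30 → Jul 1, 1697 (47 left).
Jul has 31 days: +31 → Aug 1, 1697 (16 left).
+16 → Aug 17, 1697.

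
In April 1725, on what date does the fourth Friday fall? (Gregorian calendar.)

April 1, 1725 is a Sunday.
The first Friday is therefore April 6 (5 days later).
The fourth Friday is 6 + 3×7 = April 27.

April 27, 1725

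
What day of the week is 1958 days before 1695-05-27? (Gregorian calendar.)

May 27, 1695 is a Friday.
1958 mod 7 = 5, so 1958 days before a Friday is Friday − 5 = Sunday.

Sunday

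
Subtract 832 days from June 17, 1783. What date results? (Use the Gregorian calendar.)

−365 (one year) → Jun 17, 1782 (467 left).
−365 (one year) → Jun 17, 1781 (102 left).
−17 → May 31, 1781 (end of May, 31 days; 85 left).
−31 → Apr 30, 1781 (end of Apr, 30 days; 54 left).
−30 → Mar 31, 1781 (end of Mar, 31 days; 24 left).
−24 → Mar 7, 1781.

March 7, 1781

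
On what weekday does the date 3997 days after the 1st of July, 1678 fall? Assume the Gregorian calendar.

Friday

Jul 1, 1678 is a Friday.
3997 mod 7 = 0, so 3997 days after a Friday is Friday + 0 = Friday.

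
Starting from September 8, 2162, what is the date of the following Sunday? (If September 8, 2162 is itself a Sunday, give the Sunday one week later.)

September 12, 2162

Sep 8, 2162 is a Wednesday.
From Wednesday to the next Sunday is 4 days.
Sep 8, 2162 + 4 = Sep 12, 2162.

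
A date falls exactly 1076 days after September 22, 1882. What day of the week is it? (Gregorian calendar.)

Wednesday

First find the weekday of Sep 22, 1882. Doomsday rule: the anchor day for the 1800s is Friday. For year 82: 82÷12 = 6 r 10, and 10÷4 = 2, so 6+10+2 = 18.
Friday + 18 ≡ Tuesday — that's 1882's doomsday.
In September the doomsday date is Sep 5.
Sep 22 is 17 days after Sep 5; 17 mod 7 = 3, so Tuesday + 3 = Friday.
1076 mod 7 = 5, so 1076 days after a Friday is Friday + 5 = Wednesday.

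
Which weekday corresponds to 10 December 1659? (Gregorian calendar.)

Doomsday rule: the anchor day for the 1600s is Tuesday. For year 59: 59÷12 = 4 r 11, and 11÷4 = 2, so 4+11+2 = 17.
Tuesday + 17 ≡ Friday — that's 1659's doomsday.
In December the doomsday date is Dec 12.
Dec 10 is 2 days before Dec 12; 2 mod 7 = 2, so Friday − 2 = Wednesday.

Wednesday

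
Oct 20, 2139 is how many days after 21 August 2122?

6269

Aug 21, 2122 → Aug 21, 2123: 365 days.
Aug 21, 2123 → Aug 21, 2124: 366 days (Feb 29, 2124 is in that span).
Aug 21, 2124 → Aug 21, 2125: 365 days.
Aug 21, 2125 → Aug 21, 2126: 365 days.
Aug 21, 2126 → Aug 21, 2127: 365 days.
Aug 21, 2127 → Aug 21, 2128: 366 days (Feb 29, 2128 is in that span).
Aug 21, 2128 → Aug 21, 2129: 365 days.
Aug 21, 2129 → Aug 21, 2130: 365 days.
Aug 21, 2130 → Aug 21, 2131: 365 days.
Aug 21, 2131 → Aug 21, 2132: 366 days (Feb 29, 2132 is in that span).
Aug 21, 2132 → Aug 21, 2133: 365 days.
Aug 21, 2133 → Aug 21, 2134: 365 days.
Aug 21, 2134 → Aug 21, 2135: 365 days.
Aug 21, 2135 → Aug 21, 2136: 366 days (Feb 29, 2136 is in that span).
Aug 21, 2136 → Aug 21, 2137: 365 days.
Aug 21, 2137 → Aug 21, 2138: 365 days.
Aug 21, 2138 → Aug 21, 2139: 365 days.
Aug 21, 2139 → Sep 21, 2139: 31 days (August has 31).
Sep 21, 2139 → Oct 20, 2139: 29 days.
Total: 6269 days.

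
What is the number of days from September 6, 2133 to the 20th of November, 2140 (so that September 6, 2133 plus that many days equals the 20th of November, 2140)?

2632

Sep 6, 2133 → Sep 6, 2134: 365 days.
Sep 6, 2134 → Sep 6, 2135: 365 days.
Sep 6, 2135 → Sep 6, 2136: 366 days (Feb 29, 2136 is in that span).
Sep 6, 2136 → Sep 6, 2137: 365 days.
Sep 6, 2137 → Sep 6, 2138: 365 days.
Sep 6, 2138 → Sep 6, 2139: 365 days.
Sep 6, 2139 → Sep 6, 2140: 366 days (Feb 29, 2140 is in that span).
Sep 6, 2140 → Oct 6, 2140: 30 days (September has 30).
Oct 6, 2140 → Nov 6, 2140: 31 days (October has 31).
Nov 6, 2140 → Nov 20, 2140: 14 days.
Total: 2632 days.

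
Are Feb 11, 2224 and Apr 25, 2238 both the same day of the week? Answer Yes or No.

Yes

From Feb 11, 2224 to Apr 25, 2238 is 5187 days.
5187 mod 7 = 0, so they are the same weekday.
(Feb 11, 2224 is a Wednesday; Apr 25, 2238 is a Wednesday.)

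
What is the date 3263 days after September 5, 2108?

August 12, 2117

+365 (one year) → Sep 5, 2109 (2898 left).
+365 (one year) → Sep 5, 2110 (2533 left).
+365 (one year) → Sep 5, 2111 (2168 left).
+366 (one year; includes Feb 29, 2112) → Sep 5, 2112 (1802 left).
+365 (one year) → Sep 5, 2113 (1437 left).
+365 (one year) → Sep 5, 2114 (1072 left).
+365 (one year) → Sep 5, 2115 (707 left).
+366 (one year; includes Feb 29, 2116) → Sep 5, 2116 (341 left).
Sep has 30 days: +26 → Oct 1, 2116 (315 left).
Oct has 31 days: +31 → Nov 1, 2116 (284 left).
Nov has 30 days: +30 → Dec 1, 2116 (254 left).
Dec has 31 days: +31 → Jan 1, 2117 (223 left).
Jan has 31 days: +31 → Feb 1, 2117 (192 left).
Feb has 28 days: +28 → Mar 1, 2117 (164 left).
Mar has 31 days: +31 → Apr 1, 2117 (133 left).
Apr has 30 days: +30 → May 1, 2117 (103 left).
May has 31 days: +31 → Jun 1, 2117 (72 left).
Jun has 30 days: +30 → Jul 1, 2117 (42 left).
Jul has 31 days: +31 → Aug 1, 2117 (11 left).
+11 → Aug 12, 2117.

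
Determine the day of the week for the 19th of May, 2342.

Tuesday

Doomsday rule: the anchor day for the 2300s is Wednesday. For year 42: 42÷12 = 3 r 6, and 6÷4 = 1, so 3+6+1 = 10.
Wednesday + 10 ≡ Saturday — that's 2342's doomsday.
In May the doomsday date is May 9.
May 19 is 10 days after May 9; 10 mod 7 = 3, so Saturday + 3 = Tuesday.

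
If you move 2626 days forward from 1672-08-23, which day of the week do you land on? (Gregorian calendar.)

Aug 23, 1672 is a Tuesday.
2626 mod 7 = 1, so 2626 days after a Tuesday is Tuesday + 1 = Wednesday.

Wednesday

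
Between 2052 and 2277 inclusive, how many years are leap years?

Multiples of 4 in [2052,2277]: 57.
Of those, multiples of 100: 2 (not leap unless ÷400).
Multiples of 400: 0.
Leap years = 57 − 2 + 0 = 55.

55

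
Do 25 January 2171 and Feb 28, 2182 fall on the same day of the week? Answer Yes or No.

No

From Jan 25, 2171 to Feb 28, 2182 is 4052 days.
4052 mod 7 = 6, so they are different weekdays.
(Jan 25, 2171 is a Friday; Feb 28, 2182 is a Thursday.)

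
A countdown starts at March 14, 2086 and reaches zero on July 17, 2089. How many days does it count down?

1221

Mar 14, 2086 → Mar 14, 2087: 365 days.
Mar 14, 2087 → Mar 14, 2088: 366 days (Feb 29, 2088 is in that span).
Mar 14, 2088 → Mar 14, 2089: 365 days.
Mar 14, 2089 → Apr 14, 2089: 31 days (March has 31).
Apr 14, 2089 → May 14, 2089: 30 days (April has 30).
May 14, 2089 → Jun 14, 2089: 31 days (May has 31).
Jun 14, 2089 → Jul 14, 2089: 30 days (June has 30).
Jul 14, 2089 → Jul 17, 2089: 3 days.
Total: 1221 days.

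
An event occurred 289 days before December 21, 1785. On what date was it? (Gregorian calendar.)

−21 → Nov 30, 1785 (end of Nov, 30 days; 268 left).
−30 → Oct 31, 1785 (end of Oct, 31 days; 238 left).
−31 → Sep 30, 1785 (end of Sep, 30 days; 207 left).
−30 → Aug 31, 1785 (end of Aug, 31 days; 177 left).
−31 → Jul 31, 1785 (end of Jul, 31 days; 146 left).
−31 → Jun 30, 1785 (end of Jun, 30 days; 115 left).
−30 → May 31, 1785 (end of May, 31 days; 85 left).
−31 → Apr 30, 1785 (end of Apr, 30 days; 54 left).
−30 → Mar 31, 1785 (end of Mar, 31 days; 24 left).
−24 → Mar 7, 1785.

March 7, 1785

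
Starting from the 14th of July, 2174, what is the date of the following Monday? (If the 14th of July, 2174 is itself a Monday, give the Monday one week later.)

Jul 14, 2174 is a Thursday.
From Thursday to the next Monday is 4 days.
Jul 14, 2174 + 4 = Jul 18, 2174.

July 18, 2174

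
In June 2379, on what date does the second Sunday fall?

June 1, 2379 is a Friday.
The first Sunday is therefore June 3 (2 days later).
The second Sunday is 3 + 1×7 = June 10.

June 10, 2379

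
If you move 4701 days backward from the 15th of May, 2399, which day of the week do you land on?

Tuesday

May 15, 2399 is a Saturday.
4701 mod 7 = 4, so 4701 days before a Saturday is Saturday − 4 = Tuesday.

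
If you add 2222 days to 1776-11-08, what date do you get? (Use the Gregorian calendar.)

+365 (one year) → Nov 8, 1777 (1857 left).
+365 (one year) → Nov 8, 1778 (1492 left).
+365 (one year) → Nov 8, 1779 (1127 left).
+366 (one year; includes Feb 29, 1780) → Nov 8, 1780 (761 left).
+365 (one year) → Nov 8, 1781 (396 left).
Nov has 30 days: +23 → Dec 1, 1781 (373 left).
Dec has 31 days: +31 → Jan 1, 1782 (342 left).
Jan has 31 days: +31 → Feb 1, 1782 (311 left).
Feb has 28 days: +28 → Mar 1, 1782 (283 left).
Mar has 31 days: +31 → Apr 1, 1782 (252 left).
Apr has 30 days: +30 → May 1, 1782 (222 left).
May has 31 days: +31 → Jun 1, 1782 (191 left).
Jun has 30 days: +30 → Jul 1, 1782 (161 left).
Jul has 31 days: +31 → Aug 1, 1782 (130 left).
Aug has 31 days: +31 → Sep 1, 1782 (99 left).
Sep has 30 days: +30 → Oct 1, 1782 (69 left).
Oct has 31 days: +31 → Nov 1, 1782 (38 left).
Nov has 30 days: +30 → Dec 1, 1782 (8 left).
+8 → Dec 9, 1782.

December 9, 1782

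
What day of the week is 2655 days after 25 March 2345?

Mar 25, 2345 is a Sunday.
2655 mod 7 = 2, so 2655 days after a Sunday is Sunday + 2 = Tuesday.

Tuesday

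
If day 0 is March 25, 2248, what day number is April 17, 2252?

1484

Mar 25, 2248 → Mar 25, 2249: 365 days.
Mar 25, 2249 → Mar 25, 2250: 365 days.
Mar 25, 2250 → Mar 25, 2251: 365 days.
Mar 25, 2251 → Apr 25, 2251: 31 days (March has 31).
Apr 25, 2251 → May 25, 2251: 30 days (April has 30).
May 25, 2251 → Jun 25, 2251: 31 days (May has 31).
Jun 25, 2251 → Jul 25, 2251: 30 days (June has 30).
Jul 25, 2251 → Aug 25, 2251: 31 days (July has 31).
Aug 25, 2251 → Sep 25, 2251: 31 days (August has 31).
Sep 25, 2251 → Oct 25, 2251: 30 days (September has 30).
Oct 25, 2251 → Nov 25, 2251: 31 days (October has 31).
Nov 25, 2251 → Dec 25, 2251: 30 days (November has 30).
Dec 25, 2251 → Jan 25, 2252: 31 days (December has 31).
Jan 25, 2252 → Feb 25, 2252: 31 days (January has 31).
Feb 25, 2252 → Mar 25, 2252: 29 days (February has 29).
Mar 25, 2252 → Apr 17, 2252: 23 days.
Total: 1484 days.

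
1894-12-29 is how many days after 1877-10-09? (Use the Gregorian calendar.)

Oct 9, 1877 → Oct 9, 1878: 365 days.
Oct 9, 1878 → Oct 9, 1879: 365 days.
Oct 9, 1879 → Oct 9, 1880: 366 days (Feb 29, 1880 is in that span).
Oct 9, 1880 → Oct 9, 1881: 365 days.
Oct 9, 1881 → Oct 9, 1882: 365 days.
Oct 9, 1882 → Oct 9, 1883: 365 days.
Oct 9, 1883 → Oct 9, 1884: 366 days (Feb 29, 1884 is in that span).
Oct 9, 1884 → Oct 9, 1885: 365 days.
Oct 9, 1885 → Oct 9, 1886: 365 days.
Oct 9, 1886 → Oct 9, 1887: 365 days.
Oct 9, 1887 → Oct 9, 1888: 366 days (Feb 29, 1888 is in that span).
Oct 9, 1888 → Oct 9, 1889: 365 days.
Oct 9, 1889 → Oct 9, 1890: 365 days.
Oct 9, 1890 → Oct 9, 1891: 365 days.
Oct 9, 1891 → Oct 9, 1892: 366 days (Feb 29, 1892 is in that span).
Oct 9, 1892 → Oct 9, 1893: 365 days.
Oct 9, 1893 → Oct 9, 1894: 365 days.
Oct 9, 1894 → Nov 9, 1894: 31 days (October has 31).
Nov 9, 1894 → Dec 9, 1894: 30 days (November has 30).
Dec 9, 1894 → Dec 29, 1894: 20 days.
Total: 6290 days.

6290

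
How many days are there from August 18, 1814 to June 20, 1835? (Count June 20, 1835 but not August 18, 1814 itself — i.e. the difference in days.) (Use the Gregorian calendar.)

Aug 18, 1814 → Aug 18, 1815: 365 days.
Aug 18, 1815 → Aug 18, 1816: 366 days (Feb 29, 1816 is in that span).
Aug 18, 1816 → Aug 18, 1817: 365 days.
Aug 18, 1817 → Aug 18, 1818: 365 days.
Aug 18, 1818 → Aug 18, 1819: 365 days.
Aug 18, 1819 → Aug 18, 1820: 366 days (Feb 29, 1820 is in that span).
Aug 18, 1820 → Aug 18, 1821: 365 days.
Aug 18, 1821 → Aug 18, 1822: 365 days.
Aug 18, 1822 → Aug 18, 1823: 365 days.
Aug 18, 1823 → Aug 18, 1824: 366 days (Feb 29, 1824 is in that span).
Aug 18, 1824 → Aug 18, 1825: 365 days.
Aug 18, 1825 → Aug 18, 1826: 365 days.
Aug 18, 1826 → Aug 18, 1827: 365 days.
Aug 18, 1827 → Aug 18, 1828: 366 days (Feb 29, 1828 is in that span).
Aug 18, 1828 → Aug 18, 1829: 365 days.
Aug 18, 1829 → Aug 18, 1830: 365 days.
Aug 18, 1830 → Aug 18, 1831: 365 days.
Aug 18, 1831 → Aug 18, 1832: 366 days (Feb 29, 1832 is in that span).
Aug 18, 1832 → Aug 18, 1833: 365 days.
Aug 18, 1833 → Aug 18, 1834: 365 days.
Aug 18, 1834 → Sep 18, 1834: 31 days (August has 31).
Sep 18, 1834 → Oct 18, 1834: 30 days (September has 30).
Oct 18, 1834 → Nov 18, 1834: 31 days (October has 31).
Nov 18, 1834 → Dec 18, 1834: 30 days (November has 30).
Dec 18, 1834 → Jan 18, 1835: 31 days (December has 31).
Jan 18, 1835 → Feb 18, 1835: 31 days (January has 31).
Feb 18, 1835 → Mar 18, 1835: 28 days (February has 28).
Mar 18, 1835 → Apr 18, 1835: 31 days (March has 31).
Apr 18, 1835 → May 18, 1835: 30 days (April has 30).
May 18, 1835 → Jun 18, 1835: 31 days (May has 31).
Jun 18, 1835 → Jun 20, 1835: 2 days.
Total: 7611 days.

7611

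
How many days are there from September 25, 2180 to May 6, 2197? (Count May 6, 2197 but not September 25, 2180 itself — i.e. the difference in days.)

6067

Sep 25, 2180 → Sep 25, 2181: 365 days.
Sep 25, 2181 → Sep 25, 2182: 365 days.
Sep 25, 2182 → Sep 25, 2183: 365 days.
Sep 25, 2183 → Sep 25, 2184: 366 days (Feb 29, 2184 is in that span).
Sep 25, 2184 → Sep 25, 2185: 365 days.
Sep 25, 2185 → Sep 25, 2186: 365 days.
Sep 25, 2186 → Sep 25, 2187: 365 days.
Sep 25, 2187 → Sep 25, 2188: 366 days (Feb 29, 2188 is in that span).
Sep 25, 2188 → Sep 25, 2189: 365 days.
Sep 25, 2189 → Sep 25, 2190: 365 days.
Sep 25, 2190 → Sep 25, 2191: 365 days.
Sep 25, 2191 → Sep 25, 2192: 366 days (Feb 29, 2192 is in that span).
Sep 25, 2192 → Sep 25, 2193: 365 days.
Sep 25, 2193 → Sep 25, 2194: 365 days.
Sep 25, 2194 → Sep 25, 2195: 365 days.
Sep 25, 2195 → Sep 25, 2196: 366 days (Feb 29, 2196 is in that span).
Sep 25, 2196 → Oct 25, 2196: 30 days (September has 30).
Oct 25, 2196 → Nov 25, 2196: 31 days (October has 31).
Nov 25, 2196 → Dec 25, 2196: 30 days (November has 30).
Dec 25, 2196 → Jan 25, 2197: 31 days (December has 31).
Jan 25, 2197 → Feb 25, 2197: 31 days (January has 31).
Feb 25, 2197 → Mar 25, 2197: 28 days (February has 28).
Mar 25, 2197 → Apr 25, 2197: 31 days (March has 31).
Apr 25, 2197 → May 6, 2197: 11 days.
Total: 6067 days.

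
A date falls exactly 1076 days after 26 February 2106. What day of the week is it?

Wednesday

First find the weekday of Feb 26, 2106. Doomsday rule: the anchor day for the 2100s is Sunday. For year 06: 6÷12 = 0 r 6, and 6÷4 = 1, so 0+6+1 = 7.
Sunday + 7 ≡ Sunday — that's 2106's doomsday.
In February the doomsday date is Feb 28 (2106 is not a leap year).
Feb 26 is 2 days before Feb 28; 2 mod 7 = 2, so Sunday − 2 = Friday.
1076 mod 7 = 5, so 1076 days after a Friday is Friday + 5 = Wednesday.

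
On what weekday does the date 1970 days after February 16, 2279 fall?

First find the weekday of Feb 16, 2279. Doomsday rule: the anchor day for the 2200s is Friday. For year 79: 79÷12 = 6 r 7, and 7÷4 = 1, so 6+7+1 = 14.
Friday + 14 ≡ Friday — that's 2279's doomsday.
In February the doomsday date is Feb 28 (2279 is not a leap year).
Feb 16 is 12 days before Feb 28; 12 mod 7 = 5, so Friday − 5 = Sunday.
1970 mod 7 = 3, so 1970 days after a Sunday is Sunday + 3 = Wednesday.

Wednesday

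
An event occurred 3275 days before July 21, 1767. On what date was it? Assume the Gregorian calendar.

−365 (one year) → Jul 21, 1766 (2910 left).
−365 (one year) → Jul 21, 1765 (2545 left).
−365 (one year) → Jul 21, 1764 (2180 left).
−366 (one year; includes Feb 29, 1764) → Jul 21, 1763 (1814 left).
−365 (one year) → Jul 21, 1762 (1449 left).
−365 (one year) → Jul 21, 1761 (1084 left).
−365 (one year) → Jul 21, 1760 (719 left).
−366 (one year; includes Feb 29, 1760) → Jul 21, 1759 (353 left).
−21 → Jun 30, 1759 (end of Jun, 30 days; 332 left).
−30 → May 31, 1759 (end of May, 31 days; 302 left).
−31 → Apr 30, 1759 (end of Apr, 30 days; 271 left).
−30 → Mar 31, 1759 (end of Mar, 31 days; 241 left).
−31 → Feb 28, 1759 (end of Feb, 28 days; 210 left).
−28 → Jan 31, 1759 (end of Jan, 31 days; 182 left).
−31 → Dec 31, 1758 (end of Dec, 31 days; 151 left).
−31 → Nov 30, 1758 (end of Nov, 30 days; 120 left).
−30 → Oct 31, 1758 (end of Oct, 31 days; 90 left).
−31 → Sep 30, 1758 (end of Sep, 30 days; 59 left).
−30 → Aug 31, 1758 (end of Aug, 31 days; 29 left).
−29 → Aug 2, 1758.

August 2, 1758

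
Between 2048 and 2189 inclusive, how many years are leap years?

Multiples of 4 in [2048,2189]: 36.
Of those, multiples of 100: 1 (not leap unless ÷400).
Multiples of 400: 0.
Leap years = 36 − 1 + 0 = 35.

35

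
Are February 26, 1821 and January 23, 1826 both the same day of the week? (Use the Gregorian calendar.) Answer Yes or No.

Yes

From Feb 26, 1821 to Jan 23, 1826 is 1792 days.
1792 mod 7 = 0, so they are the same weekday.
(Feb 26, 1821 is a Monday; Jan 23, 1826 is a Monday.)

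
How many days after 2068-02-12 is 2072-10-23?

1715

Feb 12, 2068 → Feb 12, 2069: 366 days (Feb 29, 2068 is in that span).
Feb 12, 2069 → Feb 12, 2070: 365 days.
Feb 12, 2070 → Feb 12, 2071: 365 days.
Feb 12, 2071 → Feb 12, 2072: 365 days.
Feb 12, 2072 → Mar 12, 2072: 29 days (February has 29).
Mar 12, 2072 → Apr 12, 2072: 31 days (March has 31).
Apr 12, 2072 → May 12, 2072: 30 days (April has 30).
May 12, 2072 → Jun 12, 2072: 31 days (May has 31).
Jun 12, 2072 → Jul 12, 2072: 30 days (June has 30).
Jul 12, 2072 → Aug 12, 2072: 31 days (July has 31).
Aug 12, 2072 → Sep 12, 2072: 31 days (August has 31).
Sep 12, 2072 → Oct 12, 2072: 30 days (September has 30).
Oct 12, 2072 → Oct 23, 2072: 11 days.
Total: 1715 days.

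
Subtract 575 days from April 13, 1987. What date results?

September 15, 1985

−365 (one year) → Apr 13, 1986 (210 left).
−13 → Mar 31, 1986 (end of Mar, 31 days; 197 left).
−31 → Feb 28, 1986 (end of Feb, 28 days; 166 left).
−28 → Jan 31, 1986 (end of Jan, 31 days; 138 left).
−31 → Dec 31, 1985 (end of Dec, 31 days; 107 left).
−31 → Nov 30, 1985 (end of Nov, 30 days; 76 left).
−30 → Oct 31, 1985 (end of Oct, 31 days; 46 left).
−31 → Sep 30, 1985 (end of Sep, 30 days; 15 left).
−15 → Sep 15, 1985.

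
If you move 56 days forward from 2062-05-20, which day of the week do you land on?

First find the weekday of May 20, 2062. Doomsday rule: the anchor day for the 2000s is Tuesday. For year 62: 62÷12 = 5 r 2, and 2÷4 = 0, so 5+2+0 = 7.
Tuesday + 7 ≡ Tuesday — that's 2062's doomsday.
In May the doomsday date is May 9.
May 20 is 11 days after May 9; 11 mod 7 = 4, so Tuesday + 4 = Saturday.
56 mod 7 = 0, so 56 days after a Saturday is Saturday + 0 = Saturday.

Saturday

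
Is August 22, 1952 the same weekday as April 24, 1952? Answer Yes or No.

No

From Apr 24, 1952 to Aug 22, 1952 is 120 days.
120 mod 7 = 1, so they are different weekdays.
(Apr 24, 1952 is a Thursday; Aug 22, 1952 is a Friday.)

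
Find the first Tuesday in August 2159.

August 7, 2159

August 1, 2159 is a Wednesday.
The first Tuesday is therefore August 7 (6 days later).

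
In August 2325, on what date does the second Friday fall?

August 1, 2325 is a Saturday.
The first Friday is therefore August 7 (6 days later).
The second Friday is 7 + 1×7 = August 14.

August 14, 2325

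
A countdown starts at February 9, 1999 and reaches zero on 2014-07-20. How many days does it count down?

Feb 9, 1999 → Feb 9, 2000: 365 days.
Feb 9, 2000 → Feb 9, 2001: 366 days (Feb 29, 2000 is in that span).
Feb 9, 2001 → Feb 9, 2002: 365 days.
Feb 9, 2002 → Feb 9, 2003: 365 days.
Feb 9, 2003 → Feb 9, 2004: 365 days.
Feb 9, 2004 → Feb 9, 2005: 366 days (Feb 29, 2004 is in that span).
Feb 9, 2005 → Feb 9, 2006: 365 days.
Feb 9, 2006 → Feb 9, 2007: 365 days.
Feb 9, 2007 → Feb 9, 2008: 365 days.
Feb 9, 2008 → Feb 9, 2009: 366 days (Feb 29, 2008 is in that span).
Feb 9, 2009 → Feb 9, 2010: 365 days.
Feb 9, 2010 → Feb 9, 2011: 365 days.
Feb 9, 2011 → Feb 9, 2012: 365 days.
Feb 9, 2012 → Feb 9, 2013: 366 days (Feb 29, 2012 is in that span).
Feb 9, 2013 → Feb 9, 2014: 365 days.
Feb 9, 2014 → Mar 9, 2014: 28 days (February has 28).
Mar 9, 2014 → Apr 9, 2014: 31 days (March has 31).
Apr 9, 2014 → May 9, 2014: 30 days (April has 30).
May 9, 2014 → Jun 9, 2014: 31 days (May has 31).
Jun 9, 2014 → Jul 9, 2014: 30 days (June has 30).
Jul 9, 2014 → Jul 20, 2014: 11 days.
Total: 5640 days.

5640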